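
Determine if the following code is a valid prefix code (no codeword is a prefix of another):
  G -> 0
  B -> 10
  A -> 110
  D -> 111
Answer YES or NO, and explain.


Checking each pair (does one codeword prefix another?):
  G='0' vs B='10': no prefix
  G='0' vs A='110': no prefix
  G='0' vs D='111': no prefix
  B='10' vs G='0': no prefix
  B='10' vs A='110': no prefix
  B='10' vs D='111': no prefix
  A='110' vs G='0': no prefix
  A='110' vs B='10': no prefix
  A='110' vs D='111': no prefix
  D='111' vs G='0': no prefix
  D='111' vs B='10': no prefix
  D='111' vs A='110': no prefix
No violation found over all pairs.

YES -- this is a valid prefix code. No codeword is a prefix of any other codeword.


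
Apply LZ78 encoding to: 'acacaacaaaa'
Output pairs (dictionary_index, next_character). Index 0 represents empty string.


LZ78 encoding steps:
Dictionary: {0: ''}
Step 1: w='' (idx 0), next='a' -> output (0, 'a'), add 'a' as idx 1
Step 2: w='' (idx 0), next='c' -> output (0, 'c'), add 'c' as idx 2
Step 3: w='a' (idx 1), next='c' -> output (1, 'c'), add 'ac' as idx 3
Step 4: w='a' (idx 1), next='a' -> output (1, 'a'), add 'aa' as idx 4
Step 5: w='c' (idx 2), next='a' -> output (2, 'a'), add 'ca' as idx 5
Step 6: w='aa' (idx 4), next='a' -> output (4, 'a'), add 'aaa' as idx 6


Encoded: [(0, 'a'), (0, 'c'), (1, 'c'), (1, 'a'), (2, 'a'), (4, 'a')]


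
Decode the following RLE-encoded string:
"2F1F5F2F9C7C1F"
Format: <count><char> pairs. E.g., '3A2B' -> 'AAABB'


Expanding each <count><char> pair:
  2F -> 'FF'
  1F -> 'F'
  5F -> 'FFFFF'
  2F -> 'FF'
  9C -> 'CCCCCCCCC'
  7C -> 'CCCCCCC'
  1F -> 'F'

Decoded = FFFFFFFFFFCCCCCCCCCCCCCCCCF


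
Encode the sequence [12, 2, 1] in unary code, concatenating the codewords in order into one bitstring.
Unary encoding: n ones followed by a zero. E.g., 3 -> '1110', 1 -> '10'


Encode each number as n ones followed by a terminating 0:
  12 -> 1111111111110 (13 bits)
  2 -> 110 (3 bits)
  1 -> 10 (2 bits)
Total length = 13 + 3 + 2 = 18 bits.

Unary([12, 2, 1]) = 111111111111011010 (18 bits)


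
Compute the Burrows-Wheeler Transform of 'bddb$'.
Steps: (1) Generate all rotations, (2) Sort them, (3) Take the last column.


Rotations (sorted):
  0: $bddb -> last char: b
  1: b$bdd -> last char: d
  2: bddb$ -> last char: $
  3: db$bd -> last char: d
  4: ddb$b -> last char: b


BWT = bd$db


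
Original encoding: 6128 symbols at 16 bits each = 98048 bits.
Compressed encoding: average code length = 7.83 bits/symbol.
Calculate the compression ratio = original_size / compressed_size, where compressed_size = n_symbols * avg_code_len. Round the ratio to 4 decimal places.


original_size = n_symbols * orig_bits = 6128 * 16 = 98048 bits
compressed_size = n_symbols * avg_code_len = 6128 * 7.83 = 47982.24 bits
ratio = original_size / compressed_size = 98048 / 47982.24 = 2.0434

Compression ratio = 2.0434


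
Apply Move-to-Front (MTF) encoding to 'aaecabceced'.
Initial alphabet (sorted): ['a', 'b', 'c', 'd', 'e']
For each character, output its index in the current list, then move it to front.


MTF encoding:
'a': index 0 in ['a', 'b', 'c', 'd', 'e'] -> ['a', 'b', 'c', 'd', 'e']
'a': index 0 in ['a', 'b', 'c', 'd', 'e'] -> ['a', 'b', 'c', 'd', 'e']
'e': index 4 in ['a', 'b', 'c', 'd', 'e'] -> ['e', 'a', 'b', 'c', 'd']
'c': index 3 in ['e', 'a', 'b', 'c', 'd'] -> ['c', 'e', 'a', 'b', 'd']
'a': index 2 in ['c', 'e', 'a', 'b', 'd'] -> ['a', 'c', 'e', 'b', 'd']
'b': index 3 in ['a', 'c', 'e', 'b', 'd'] -> ['b', 'a', 'c', 'e', 'd']
'c': index 2 in ['b', 'a', 'c', 'e', 'd'] -> ['c', 'b', 'a', 'e', 'd']
'e': index 3 in ['c', 'b', 'a', 'e', 'd'] -> ['e', 'c', 'b', 'a', 'd']
'c': index 1 in ['e', 'c', 'b', 'a', 'd'] -> ['c', 'e', 'b', 'a', 'd']
'e': index 1 in ['c', 'e', 'b', 'a', 'd'] -> ['e', 'c', 'b', 'a', 'd']
'd': index 4 in ['e', 'c', 'b', 'a', 'd'] -> ['d', 'e', 'c', 'b', 'a']


Output: [0, 0, 4, 3, 2, 3, 2, 3, 1, 1, 4]


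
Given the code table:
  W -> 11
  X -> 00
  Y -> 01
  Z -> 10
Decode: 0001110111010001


Decoding:
00 -> X
01 -> Y
11 -> W
01 -> Y
11 -> W
01 -> Y
00 -> X
01 -> Y


Result: XYWYWYXY


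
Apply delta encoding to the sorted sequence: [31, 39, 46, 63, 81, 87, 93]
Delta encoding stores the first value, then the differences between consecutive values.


First value: 31
Deltas:
  39 - 31 = 8
  46 - 39 = 7
  63 - 46 = 17
  81 - 63 = 18
  87 - 81 = 6
  93 - 87 = 6


Delta encoded: [31, 8, 7, 17, 18, 6, 6]


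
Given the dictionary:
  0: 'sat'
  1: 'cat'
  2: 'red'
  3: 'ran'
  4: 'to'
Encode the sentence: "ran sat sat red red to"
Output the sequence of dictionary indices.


Look up each word in the dictionary:
  'ran' -> 3
  'sat' -> 0
  'sat' -> 0
  'red' -> 2
  'red' -> 2
  'to' -> 4

Encoded: [3, 0, 0, 2, 2, 4]


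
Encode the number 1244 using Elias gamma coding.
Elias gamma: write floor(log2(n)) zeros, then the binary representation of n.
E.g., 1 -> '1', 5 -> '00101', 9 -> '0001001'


num_bits = floor(log2(1244)) + 1 = 11
leading_zeros = num_bits - 1 = 10
binary(1244) = 10011011100

Elias gamma(1244) = '0000000000' + '10011011100' = 000000000010011011100 (21 bits)


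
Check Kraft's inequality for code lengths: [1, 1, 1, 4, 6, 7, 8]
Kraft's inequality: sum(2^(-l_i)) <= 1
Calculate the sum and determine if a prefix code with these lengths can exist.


Sum = 2^(-1) + 2^(-1) + 2^(-1) + 2^(-4) + 2^(-6) + 2^(-7) + 2^(-8)
    = 0.5 + 0.5 + 0.5 + 0.0625 + 0.015625 + 0.0078125 + 0.00390625
    = 407/256 = 1.58984375
Since 1.58984375 > 1, Kraft's inequality is NOT satisfied.
A prefix code with these lengths CANNOT exist.

Kraft sum = 1.58984375. Not satisfied.


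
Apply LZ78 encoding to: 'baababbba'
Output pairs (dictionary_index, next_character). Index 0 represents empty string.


LZ78 encoding steps:
Dictionary: {0: ''}
Step 1: w='' (idx 0), next='b' -> output (0, 'b'), add 'b' as idx 1
Step 2: w='' (idx 0), next='a' -> output (0, 'a'), add 'a' as idx 2
Step 3: w='a' (idx 2), next='b' -> output (2, 'b'), add 'ab' as idx 3
Step 4: w='ab' (idx 3), next='b' -> output (3, 'b'), add 'abb' as idx 4
Step 5: w='b' (idx 1), next='a' -> output (1, 'a'), add 'ba' as idx 5


Encoded: [(0, 'b'), (0, 'a'), (2, 'b'), (3, 'b'), (1, 'a')]


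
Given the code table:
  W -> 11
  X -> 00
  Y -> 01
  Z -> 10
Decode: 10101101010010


Decoding:
10 -> Z
10 -> Z
11 -> W
01 -> Y
01 -> Y
00 -> X
10 -> Z


Result: ZZWYYXZ


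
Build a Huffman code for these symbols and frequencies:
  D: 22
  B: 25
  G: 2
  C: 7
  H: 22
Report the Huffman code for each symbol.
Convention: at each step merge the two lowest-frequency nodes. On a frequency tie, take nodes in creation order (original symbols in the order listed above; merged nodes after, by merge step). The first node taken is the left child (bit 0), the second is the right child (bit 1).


Huffman tree construction:
Step 1: Merge G(2) + C(7) = 9
Step 2: Merge (G+C)(9) + D(22) = 31
Step 3: Merge H(22) + B(25) = 47
Step 4: Merge ((G+C)+D)(31) + (H+B)(47) = 78
Read each symbol's code off the tree from the root (left child = 0, right child = 1).

Codes:
  D: 01 (length 2)
  B: 11 (length 2)
  G: 000 (length 3)
  C: 001 (length 3)
  H: 10 (length 2)
Average code length: 165/78 = 2.1154 bits/symbol


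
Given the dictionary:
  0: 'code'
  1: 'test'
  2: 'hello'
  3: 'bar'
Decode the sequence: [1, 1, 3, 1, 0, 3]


Look up each index in the dictionary:
  1 -> 'test'
  1 -> 'test'
  3 -> 'bar'
  1 -> 'test'
  0 -> 'code'
  3 -> 'bar'

Decoded: "test test bar test code bar"


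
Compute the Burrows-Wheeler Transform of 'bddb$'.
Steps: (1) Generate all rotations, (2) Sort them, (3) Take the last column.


Rotations (sorted):
  0: $bddb -> last char: b
  1: b$bdd -> last char: d
  2: bddb$ -> last char: $
  3: db$bd -> last char: d
  4: ddb$b -> last char: b


BWT = bd$db


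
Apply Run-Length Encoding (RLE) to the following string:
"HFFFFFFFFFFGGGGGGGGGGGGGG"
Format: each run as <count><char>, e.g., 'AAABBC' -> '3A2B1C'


Scanning runs left to right:
  i=0: run of 'H' x 1 -> '1H'
  i=1: run of 'F' x 10 -> '10F'
  i=11: run of 'G' x 14 -> '14G'

RLE = 1H10F14G


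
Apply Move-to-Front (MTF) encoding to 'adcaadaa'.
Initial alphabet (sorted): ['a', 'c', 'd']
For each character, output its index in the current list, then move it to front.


MTF encoding:
'a': index 0 in ['a', 'c', 'd'] -> ['a', 'c', 'd']
'd': index 2 in ['a', 'c', 'd'] -> ['d', 'a', 'c']
'c': index 2 in ['d', 'a', 'c'] -> ['c', 'd', 'a']
'a': index 2 in ['c', 'd', 'a'] -> ['a', 'c', 'd']
'a': index 0 in ['a', 'c', 'd'] -> ['a', 'c', 'd']
'd': index 2 in ['a', 'c', 'd'] -> ['d', 'a', 'c']
'a': index 1 in ['d', 'a', 'c'] -> ['a', 'd', 'c']
'a': index 0 in ['a', 'd', 'c'] -> ['a', 'd', 'c']


Output: [0, 2, 2, 2, 0, 2, 1, 0]


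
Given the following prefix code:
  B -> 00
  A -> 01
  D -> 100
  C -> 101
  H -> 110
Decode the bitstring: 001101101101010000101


Decoding step by step:
Bits 00 -> B
Bits 110 -> H
Bits 110 -> H
Bits 110 -> H
Bits 101 -> C
Bits 00 -> B
Bits 00 -> B
Bits 101 -> C


Decoded message: BHHHCBBC


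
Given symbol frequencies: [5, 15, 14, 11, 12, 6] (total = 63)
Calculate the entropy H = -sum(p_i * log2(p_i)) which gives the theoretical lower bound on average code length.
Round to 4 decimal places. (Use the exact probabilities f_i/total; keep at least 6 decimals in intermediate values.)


Per-symbol terms -p_i * log2(p_i) with p_i = f_i/63:
  p = 5/63 = 0.079365: log2(p) = -3.655352, -p*log2(p) = 0.290107
  p = 15/63 = 0.238095: log2(p) = -2.070389, -p*log2(p) = 0.492950
  p = 14/63 = 0.222222: log2(p) = -2.169925, -p*log2(p) = 0.482206
  p = 11/63 = 0.174603: log2(p) = -2.517848, -p*log2(p) = 0.439624
  p = 12/63 = 0.190476: log2(p) = -2.392317, -p*log2(p) = 0.455680
  p = 6/63 = 0.095238: log2(p) = -3.392317, -p*log2(p) = 0.323078
H = 0.290107 + 0.492950 + 0.482206 + 0.439624 + 0.455680 + 0.323078 = 2.483645

H = 2.4836 bits/symbol


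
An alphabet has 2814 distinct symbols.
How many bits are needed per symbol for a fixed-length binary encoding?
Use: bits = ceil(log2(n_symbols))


log2(2814) = 11.4584
Bracket: 2^11 = 2048 < 2814 <= 2^12 = 4096
So ceil(log2(2814)) = 12

bits = ceil(log2(2814)) = ceil(11.4584) = 12 bits


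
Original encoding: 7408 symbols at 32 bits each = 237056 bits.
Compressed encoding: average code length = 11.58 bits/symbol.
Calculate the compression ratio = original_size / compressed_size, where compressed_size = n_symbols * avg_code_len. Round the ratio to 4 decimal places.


original_size = n_symbols * orig_bits = 7408 * 32 = 237056 bits
compressed_size = n_symbols * avg_code_len = 7408 * 11.58 = 85784.64 bits
ratio = original_size / compressed_size = 237056 / 85784.64 = 2.7634

Compression ratio = 2.7634


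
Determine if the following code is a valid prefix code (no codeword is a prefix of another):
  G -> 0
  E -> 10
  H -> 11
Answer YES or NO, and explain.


Checking each pair (does one codeword prefix another?):
  G='0' vs E='10': no prefix
  G='0' vs H='11': no prefix
  E='10' vs G='0': no prefix
  E='10' vs H='11': no prefix
  H='11' vs G='0': no prefix
  H='11' vs E='10': no prefix
No violation found over all pairs.

YES -- this is a valid prefix code. No codeword is a prefix of any other codeword.


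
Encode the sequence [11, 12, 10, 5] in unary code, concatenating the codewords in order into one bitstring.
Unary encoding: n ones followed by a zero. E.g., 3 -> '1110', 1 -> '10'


Encode each number as n ones followed by a terminating 0:
  11 -> 111111111110 (12 bits)
  12 -> 1111111111110 (13 bits)
  10 -> 11111111110 (11 bits)
  5 -> 111110 (6 bits)
Total length = 12 + 13 + 11 + 6 = 42 bits.

Unary([11, 12, 10, 5]) = 111111111110111111111111011111111110111110 (42 bits)


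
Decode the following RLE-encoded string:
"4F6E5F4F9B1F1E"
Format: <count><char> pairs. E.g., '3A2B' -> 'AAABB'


Expanding each <count><char> pair:
  4F -> 'FFFF'
  6E -> 'EEEEEE'
  5F -> 'FFFFF'
  4F -> 'FFFF'
  9B -> 'BBBBBBBBB'
  1F -> 'F'
  1E -> 'E'

Decoded = FFFFEEEEEEFFFFFFFFFBBBBBBBBBFE


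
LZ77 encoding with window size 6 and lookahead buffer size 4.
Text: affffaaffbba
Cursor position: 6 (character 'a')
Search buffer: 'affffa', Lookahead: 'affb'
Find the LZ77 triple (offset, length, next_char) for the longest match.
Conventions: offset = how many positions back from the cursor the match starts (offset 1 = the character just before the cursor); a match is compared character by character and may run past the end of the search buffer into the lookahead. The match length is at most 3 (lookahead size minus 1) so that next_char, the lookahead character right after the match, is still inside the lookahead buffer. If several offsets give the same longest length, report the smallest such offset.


Try each offset into the search buffer:
  offset=1 (pos 5, char 'a'): match length 1
  offset=2 (pos 4, char 'f'): match length 0
  offset=3 (pos 3, char 'f'): match length 0
  offset=4 (pos 2, char 'f'): match length 0
  offset=5 (pos 1, char 'f'): match length 0
  offset=6 (pos 0, char 'a'): match length 3
Longest match has length 3 at offset 6.
next_char = character at position 6 + 3 = 9 -> 'b'

Best match: offset=6, length=3 (matching 'aff' starting at position 0)
LZ77 triple: (6, 3, 'b')


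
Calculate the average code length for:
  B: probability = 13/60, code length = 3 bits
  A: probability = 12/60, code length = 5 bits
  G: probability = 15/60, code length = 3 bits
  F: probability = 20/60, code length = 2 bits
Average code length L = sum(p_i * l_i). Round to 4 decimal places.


Weighted contributions p_i * l_i:
  B: (13/60) * 3 = 39/60
  A: (12/60) * 5 = 60/60
  G: (15/60) * 3 = 45/60
  F: (20/60) * 2 = 40/60
Sum = (39 + 60 + 45 + 40)/60 = 184/60

L = 184/60 = 3.0667 bits/symbol


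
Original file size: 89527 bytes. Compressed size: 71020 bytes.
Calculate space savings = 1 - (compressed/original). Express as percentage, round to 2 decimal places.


ratio = compressed/original = 71020/89527 = 0.79328
savings = 1 - ratio = 1 - 0.79328 = 0.20672
as a percentage: 0.20672 * 100 = 20.67%

Space savings = 1 - 71020/89527 = 20.67%


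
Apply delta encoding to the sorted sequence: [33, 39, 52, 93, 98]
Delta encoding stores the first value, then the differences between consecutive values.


First value: 33
Deltas:
  39 - 33 = 6
  52 - 39 = 13
  93 - 52 = 41
  98 - 93 = 5


Delta encoded: [33, 6, 13, 41, 5]


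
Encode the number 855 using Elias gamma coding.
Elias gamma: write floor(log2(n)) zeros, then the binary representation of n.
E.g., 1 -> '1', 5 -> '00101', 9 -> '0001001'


num_bits = floor(log2(855)) + 1 = 10
leading_zeros = num_bits - 1 = 9
binary(855) = 1101010111

Elias gamma(855) = '000000000' + '1101010111' = 0000000001101010111 (19 bits)


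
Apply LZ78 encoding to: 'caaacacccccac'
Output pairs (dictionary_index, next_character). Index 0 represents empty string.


LZ78 encoding steps:
Dictionary: {0: ''}
Step 1: w='' (idx 0), next='c' -> output (0, 'c'), add 'c' as idx 1
Step 2: w='' (idx 0), next='a' -> output (0, 'a'), add 'a' as idx 2
Step 3: w='a' (idx 2), next='a' -> output (2, 'a'), add 'aa' as idx 3
Step 4: w='c' (idx 1), next='a' -> output (1, 'a'), add 'ca' as idx 4
Step 5: w='c' (idx 1), next='c' -> output (1, 'c'), add 'cc' as idx 5
Step 6: w='cc' (idx 5), next='c' -> output (5, 'c'), add 'ccc' as idx 6
Step 7: w='a' (idx 2), next='c' -> output (2, 'c'), add 'ac' as idx 7


Encoded: [(0, 'c'), (0, 'a'), (2, 'a'), (1, 'a'), (1, 'c'), (5, 'c'), (2, 'c')]


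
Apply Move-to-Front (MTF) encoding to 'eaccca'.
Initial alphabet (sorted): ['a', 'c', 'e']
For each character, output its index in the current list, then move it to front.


MTF encoding:
'e': index 2 in ['a', 'c', 'e'] -> ['e', 'a', 'c']
'a': index 1 in ['e', 'a', 'c'] -> ['a', 'e', 'c']
'c': index 2 in ['a', 'e', 'c'] -> ['c', 'a', 'e']
'c': index 0 in ['c', 'a', 'e'] -> ['c', 'a', 'e']
'c': index 0 in ['c', 'a', 'e'] -> ['c', 'a', 'e']
'a': index 1 in ['c', 'a', 'e'] -> ['a', 'c', 'e']


Output: [2, 1, 2, 0, 0, 1]


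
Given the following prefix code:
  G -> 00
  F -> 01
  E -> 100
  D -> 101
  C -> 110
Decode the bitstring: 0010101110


Decoding step by step:
Bits 00 -> G
Bits 101 -> D
Bits 01 -> F
Bits 110 -> C


Decoded message: GDFC


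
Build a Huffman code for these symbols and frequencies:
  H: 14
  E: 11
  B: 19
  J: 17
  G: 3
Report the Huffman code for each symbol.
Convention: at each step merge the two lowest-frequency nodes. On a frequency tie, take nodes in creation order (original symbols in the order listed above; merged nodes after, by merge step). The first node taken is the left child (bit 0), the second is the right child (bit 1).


Huffman tree construction:
Step 1: Merge G(3) + E(11) = 14
Step 2: Merge H(14) + (G+E)(14) = 28
Step 3: Merge J(17) + B(19) = 36
Step 4: Merge (H+(G+E))(28) + (J+B)(36) = 64
Read each symbol's code off the tree from the root (left child = 0, right child = 1).

Codes:
  H: 00 (length 2)
  E: 011 (length 3)
  B: 11 (length 2)
  J: 10 (length 2)
  G: 010 (length 3)
Average code length: 142/64 = 2.2188 bits/symbol


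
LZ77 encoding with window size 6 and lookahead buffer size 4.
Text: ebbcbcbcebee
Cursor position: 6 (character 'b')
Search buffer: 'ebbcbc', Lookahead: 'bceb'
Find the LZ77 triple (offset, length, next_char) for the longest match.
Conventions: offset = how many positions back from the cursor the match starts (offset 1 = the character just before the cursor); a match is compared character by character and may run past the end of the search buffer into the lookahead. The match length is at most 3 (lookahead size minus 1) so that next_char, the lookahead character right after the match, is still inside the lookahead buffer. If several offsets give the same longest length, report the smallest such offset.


Try each offset into the search buffer:
  offset=1 (pos 5, char 'c'): match length 0
  offset=2 (pos 4, char 'b'): match length 2
  offset=3 (pos 3, char 'c'): match length 0
  offset=4 (pos 2, char 'b'): match length 2
  offset=5 (pos 1, char 'b'): match length 1
  offset=6 (pos 0, char 'e'): match length 0
Longest match has length 2, found at offsets 2, 4; take the smallest, offset 2.
next_char = character at position 6 + 2 = 8 -> 'e'

Best match: offset=2, length=2 (matching 'bc' starting at position 4)
LZ77 triple: (2, 2, 'e')


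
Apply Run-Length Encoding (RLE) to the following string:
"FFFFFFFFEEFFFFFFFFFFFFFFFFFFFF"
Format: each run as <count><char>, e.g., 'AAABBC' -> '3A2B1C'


Scanning runs left to right:
  i=0: run of 'F' x 8 -> '8F'
  i=8: run of 'E' x 2 -> '2E'
  i=10: run of 'F' x 20 -> '20F'

RLE = 8F2E20F


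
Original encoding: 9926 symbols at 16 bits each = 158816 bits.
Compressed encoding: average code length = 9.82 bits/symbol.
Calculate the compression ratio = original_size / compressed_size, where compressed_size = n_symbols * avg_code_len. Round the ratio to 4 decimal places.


original_size = n_symbols * orig_bits = 9926 * 16 = 158816 bits
compressed_size = n_symbols * avg_code_len = 9926 * 9.82 = 97473.32 bits
ratio = original_size / compressed_size = 158816 / 97473.32 = 1.6293

Compression ratio = 1.6293


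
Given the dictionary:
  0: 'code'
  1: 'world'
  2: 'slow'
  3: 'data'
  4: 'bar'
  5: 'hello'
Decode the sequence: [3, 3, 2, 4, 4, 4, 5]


Look up each index in the dictionary:
  3 -> 'data'
  3 -> 'data'
  2 -> 'slow'
  4 -> 'bar'
  4 -> 'bar'
  4 -> 'bar'
  5 -> 'hello'

Decoded: "data data slow bar bar bar hello"


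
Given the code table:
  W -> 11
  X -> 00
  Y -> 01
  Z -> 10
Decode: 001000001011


Decoding:
00 -> X
10 -> Z
00 -> X
00 -> X
10 -> Z
11 -> W


Result: XZXXZW


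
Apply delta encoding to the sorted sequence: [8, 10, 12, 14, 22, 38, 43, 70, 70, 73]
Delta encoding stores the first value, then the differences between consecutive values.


First value: 8
Deltas:
  10 - 8 = 2
  12 - 10 = 2
  14 - 12 = 2
  22 - 14 = 8
  38 - 22 = 16
  43 - 38 = 5
  70 - 43 = 27
  70 - 70 = 0
  73 - 70 = 3


Delta encoded: [8, 2, 2, 2, 8, 16, 5, 27, 0, 3]


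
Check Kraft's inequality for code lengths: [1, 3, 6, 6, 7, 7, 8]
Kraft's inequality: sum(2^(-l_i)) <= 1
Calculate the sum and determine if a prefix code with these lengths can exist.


Sum = 2^(-1) + 2^(-3) + 2^(-6) + 2^(-6) + 2^(-7) + 2^(-7) + 2^(-8)
    = 0.5 + 0.125 + 0.015625 + 0.015625 + 0.0078125 + 0.0078125 + 0.00390625
    = 173/256 = 0.67578125
Since 0.67578125 <= 1, Kraft's inequality IS satisfied.
A prefix code with these lengths CAN exist.

Kraft sum = 0.67578125. Satisfied.


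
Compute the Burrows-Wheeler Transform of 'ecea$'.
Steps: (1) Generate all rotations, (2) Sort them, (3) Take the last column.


Rotations (sorted):
  0: $ecea -> last char: a
  1: a$ece -> last char: e
  2: cea$e -> last char: e
  3: ea$ec -> last char: c
  4: ecea$ -> last char: $


BWT = aeec$


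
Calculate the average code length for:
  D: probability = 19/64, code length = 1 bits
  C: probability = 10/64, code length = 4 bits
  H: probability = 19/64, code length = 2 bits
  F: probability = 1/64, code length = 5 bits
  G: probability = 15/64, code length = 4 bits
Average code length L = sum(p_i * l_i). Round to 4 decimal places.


Weighted contributions p_i * l_i:
  D: (19/64) * 1 = 19/64
  C: (10/64) * 4 = 40/64
  H: (19/64) * 2 = 38/64
  F: (1/64) * 5 = 5/64
  G: (15/64) * 4 = 60/64
Sum = (19 + 40 + 38 + 5 + 60)/64 = 162/64

L = 162/64 = 2.5313 bits/symbol


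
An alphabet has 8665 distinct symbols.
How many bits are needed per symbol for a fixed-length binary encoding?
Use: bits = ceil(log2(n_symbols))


log2(8665) = 13.081
Bracket: 2^13 = 8192 < 8665 <= 2^14 = 16384
So ceil(log2(8665)) = 14

bits = ceil(log2(8665)) = ceil(13.081) = 14 bits


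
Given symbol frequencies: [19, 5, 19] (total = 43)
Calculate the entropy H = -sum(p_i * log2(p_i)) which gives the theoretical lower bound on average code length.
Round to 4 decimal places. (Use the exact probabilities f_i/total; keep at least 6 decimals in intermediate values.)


Per-symbol terms -p_i * log2(p_i) with p_i = f_i/43:
  p = 19/43 = 0.441860: log2(p) = -1.178337, -p*log2(p) = 0.520661
  p = 5/43 = 0.116279: log2(p) = -3.104337, -p*log2(p) = 0.360969
  p = 19/43 = 0.441860: log2(p) = -1.178337, -p*log2(p) = 0.520661
H = 0.520661 + 0.360969 + 0.520661 = 1.402291

H = 1.4023 bits/symbol


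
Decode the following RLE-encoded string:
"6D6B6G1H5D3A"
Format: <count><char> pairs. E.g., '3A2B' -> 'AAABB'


Expanding each <count><char> pair:
  6D -> 'DDDDDD'
  6B -> 'BBBBBB'
  6G -> 'GGGGGG'
  1H -> 'H'
  5D -> 'DDDDD'
  3A -> 'AAA'

Decoded = DDDDDDBBBBBBGGGGGGHDDDDDAAA


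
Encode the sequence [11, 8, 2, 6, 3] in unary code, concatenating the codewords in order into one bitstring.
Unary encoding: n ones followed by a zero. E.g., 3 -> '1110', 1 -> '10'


Encode each number as n ones followed by a terminating 0:
  11 -> 111111111110 (12 bits)
  8 -> 111111110 (9 bits)
  2 -> 110 (3 bits)
  6 -> 1111110 (7 bits)
  3 -> 1110 (4 bits)
Total length = 12 + 9 + 3 + 7 + 4 = 35 bits.

Unary([11, 8, 2, 6, 3]) = 11111111111011111111011011111101110 (35 bits)


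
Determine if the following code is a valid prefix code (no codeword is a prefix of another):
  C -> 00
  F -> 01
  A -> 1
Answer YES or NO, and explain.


Checking each pair (does one codeword prefix another?):
  C='00' vs F='01': no prefix
  C='00' vs A='1': no prefix
  F='01' vs C='00': no prefix
  F='01' vs A='1': no prefix
  A='1' vs C='00': no prefix
  A='1' vs F='01': no prefix
No violation found over all pairs.

YES -- this is a valid prefix code. No codeword is a prefix of any other codeword.


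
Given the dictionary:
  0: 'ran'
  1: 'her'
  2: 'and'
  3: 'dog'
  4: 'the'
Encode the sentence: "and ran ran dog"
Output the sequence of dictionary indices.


Look up each word in the dictionary:
  'and' -> 2
  'ran' -> 0
  'ran' -> 0
  'dog' -> 3

Encoded: [2, 0, 0, 3]


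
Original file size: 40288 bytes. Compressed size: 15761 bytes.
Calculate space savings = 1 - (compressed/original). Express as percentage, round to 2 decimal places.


ratio = compressed/original = 15761/40288 = 0.391208
savings = 1 - ratio = 1 - 0.391208 = 0.608792
as a percentage: 0.608792 * 100 = 60.88%

Space savings = 1 - 15761/40288 = 60.88%


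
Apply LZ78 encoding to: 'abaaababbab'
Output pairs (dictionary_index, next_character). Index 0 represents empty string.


LZ78 encoding steps:
Dictionary: {0: ''}
Step 1: w='' (idx 0), next='a' -> output (0, 'a'), add 'a' as idx 1
Step 2: w='' (idx 0), next='b' -> output (0, 'b'), add 'b' as idx 2
Step 3: w='a' (idx 1), next='a' -> output (1, 'a'), add 'aa' as idx 3
Step 4: w='a' (idx 1), next='b' -> output (1, 'b'), add 'ab' as idx 4
Step 5: w='ab' (idx 4), next='b' -> output (4, 'b'), add 'abb' as idx 5
Step 6: w='ab' (idx 4), end of input -> output (4, '')


Encoded: [(0, 'a'), (0, 'b'), (1, 'a'), (1, 'b'), (4, 'b'), (4, '')]


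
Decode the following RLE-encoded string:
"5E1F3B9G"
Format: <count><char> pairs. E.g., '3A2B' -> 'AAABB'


Expanding each <count><char> pair:
  5E -> 'EEEEE'
  1F -> 'F'
  3B -> 'BBB'
  9G -> 'GGGGGGGGG'

Decoded = EEEEEFBBBGGGGGGGGG


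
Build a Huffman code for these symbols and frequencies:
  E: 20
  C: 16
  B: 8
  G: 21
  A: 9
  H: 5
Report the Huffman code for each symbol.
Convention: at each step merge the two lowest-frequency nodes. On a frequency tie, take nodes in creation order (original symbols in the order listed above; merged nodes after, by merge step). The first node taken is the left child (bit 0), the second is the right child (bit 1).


Huffman tree construction:
Step 1: Merge H(5) + B(8) = 13
Step 2: Merge A(9) + (H+B)(13) = 22
Step 3: Merge C(16) + E(20) = 36
Step 4: Merge G(21) + (A+(H+B))(22) = 43
Step 5: Merge (C+E)(36) + (G+(A+(H+B)))(43) = 79
Read each symbol's code off the tree from the root (left child = 0, right child = 1).

Codes:
  E: 01 (length 2)
  C: 00 (length 2)
  B: 1111 (length 4)
  G: 10 (length 2)
  A: 110 (length 3)
  H: 1110 (length 4)
Average code length: 193/79 = 2.4430 bits/symbol


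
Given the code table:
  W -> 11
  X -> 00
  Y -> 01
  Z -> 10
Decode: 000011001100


Decoding:
00 -> X
00 -> X
11 -> W
00 -> X
11 -> W
00 -> X


Result: XXWXWX


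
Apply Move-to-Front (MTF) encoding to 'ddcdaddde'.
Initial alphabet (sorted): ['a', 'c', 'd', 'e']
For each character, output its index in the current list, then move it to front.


MTF encoding:
'd': index 2 in ['a', 'c', 'd', 'e'] -> ['d', 'a', 'c', 'e']
'd': index 0 in ['d', 'a', 'c', 'e'] -> ['d', 'a', 'c', 'e']
'c': index 2 in ['d', 'a', 'c', 'e'] -> ['c', 'd', 'a', 'e']
'd': index 1 in ['c', 'd', 'a', 'e'] -> ['d', 'c', 'a', 'e']
'a': index 2 in ['d', 'c', 'a', 'e'] -> ['a', 'd', 'c', 'e']
'd': index 1 in ['a', 'd', 'c', 'e'] -> ['d', 'a', 'c', 'e']
'd': index 0 in ['d', 'a', 'c', 'e'] -> ['d', 'a', 'c', 'e']
'd': index 0 in ['d', 'a', 'c', 'e'] -> ['d', 'a', 'c', 'e']
'e': index 3 in ['d', 'a', 'c', 'e'] -> ['e', 'd', 'a', 'c']


Output: [2, 0, 2, 1, 2, 1, 0, 0, 3]


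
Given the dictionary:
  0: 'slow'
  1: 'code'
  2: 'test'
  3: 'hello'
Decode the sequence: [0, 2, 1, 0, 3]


Look up each index in the dictionary:
  0 -> 'slow'
  2 -> 'test'
  1 -> 'code'
  0 -> 'slow'
  3 -> 'hello'

Decoded: "slow test code slow hello"


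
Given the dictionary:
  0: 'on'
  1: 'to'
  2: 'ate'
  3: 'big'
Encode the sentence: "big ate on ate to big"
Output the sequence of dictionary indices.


Look up each word in the dictionary:
  'big' -> 3
  'ate' -> 2
  'on' -> 0
  'ate' -> 2
  'to' -> 1
  'big' -> 3

Encoded: [3, 2, 0, 2, 1, 3]


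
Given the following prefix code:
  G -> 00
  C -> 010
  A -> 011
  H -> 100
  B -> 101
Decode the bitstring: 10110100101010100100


Decoding step by step:
Bits 101 -> B
Bits 101 -> B
Bits 00 -> G
Bits 101 -> B
Bits 010 -> C
Bits 100 -> H
Bits 100 -> H


Decoded message: BBGBCHH


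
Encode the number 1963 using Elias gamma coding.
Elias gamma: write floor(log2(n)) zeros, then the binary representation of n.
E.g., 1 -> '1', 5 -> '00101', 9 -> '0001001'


num_bits = floor(log2(1963)) + 1 = 11
leading_zeros = num_bits - 1 = 10
binary(1963) = 11110101011

Elias gamma(1963) = '0000000000' + '11110101011' = 000000000011110101011 (21 bits)


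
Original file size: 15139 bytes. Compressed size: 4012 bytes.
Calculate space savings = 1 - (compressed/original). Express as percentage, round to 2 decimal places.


ratio = compressed/original = 4012/15139 = 0.265011
savings = 1 - ratio = 1 - 0.265011 = 0.734989
as a percentage: 0.734989 * 100 = 73.5%

Space savings = 1 - 4012/15139 = 73.5%


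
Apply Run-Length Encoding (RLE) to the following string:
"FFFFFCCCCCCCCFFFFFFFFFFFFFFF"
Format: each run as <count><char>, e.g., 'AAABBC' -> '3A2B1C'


Scanning runs left to right:
  i=0: run of 'F' x 5 -> '5F'
  i=5: run of 'C' x 8 -> '8C'
  i=13: run of 'F' x 15 -> '15F'

RLE = 5F8C15F


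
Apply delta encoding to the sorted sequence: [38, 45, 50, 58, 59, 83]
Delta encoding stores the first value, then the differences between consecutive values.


First value: 38
Deltas:
  45 - 38 = 7
  50 - 45 = 5
  58 - 50 = 8
  59 - 58 = 1
  83 - 59 = 24


Delta encoded: [38, 7, 5, 8, 1, 24]


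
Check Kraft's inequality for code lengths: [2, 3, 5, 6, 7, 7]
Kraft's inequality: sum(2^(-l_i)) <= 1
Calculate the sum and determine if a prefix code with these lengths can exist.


Sum = 2^(-2) + 2^(-3) + 2^(-5) + 2^(-6) + 2^(-7) + 2^(-7)
    = 0.25 + 0.125 + 0.03125 + 0.015625 + 0.0078125 + 0.0078125
    = 56/128 = 0.4375
Since 0.4375 <= 1, Kraft's inequality IS satisfied.
A prefix code with these lengths CAN exist.

Kraft sum = 0.4375. Satisfied.


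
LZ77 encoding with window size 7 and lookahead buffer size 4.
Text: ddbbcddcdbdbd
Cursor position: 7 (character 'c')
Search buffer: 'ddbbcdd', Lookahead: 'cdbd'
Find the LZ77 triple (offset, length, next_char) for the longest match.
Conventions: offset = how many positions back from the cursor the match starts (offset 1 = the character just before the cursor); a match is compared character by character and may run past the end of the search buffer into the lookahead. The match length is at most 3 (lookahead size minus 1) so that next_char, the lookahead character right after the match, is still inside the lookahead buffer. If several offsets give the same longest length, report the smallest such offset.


Try each offset into the search buffer:
  offset=1 (pos 6, char 'd'): match length 0
  offset=2 (pos 5, char 'd'): match length 0
  offset=3 (pos 4, char 'c'): match length 2
  offset=4 (pos 3, char 'b'): match length 0
  offset=5 (pos 2, char 'b'): match length 0
  offset=6 (pos 1, char 'd'): match length 0
  offset=7 (pos 0, char 'd'): match length 0
Longest match has length 2 at offset 3.
next_char = character at position 7 + 2 = 9 -> 'b'

Best match: offset=3, length=2 (matching 'cd' starting at position 4)
LZ77 triple: (3, 2, 'b')


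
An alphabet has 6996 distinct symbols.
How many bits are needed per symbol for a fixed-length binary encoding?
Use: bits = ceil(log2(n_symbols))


log2(6996) = 12.7723
Bracket: 2^12 = 4096 < 6996 <= 2^13 = 8192
So ceil(log2(6996)) = 13

bits = ceil(log2(6996)) = ceil(12.7723) = 13 bits


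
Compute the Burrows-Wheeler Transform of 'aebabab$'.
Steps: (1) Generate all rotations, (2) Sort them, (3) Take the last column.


Rotations (sorted):
  0: $aebabab -> last char: b
  1: ab$aebab -> last char: b
  2: abab$aeb -> last char: b
  3: aebabab$ -> last char: $
  4: b$aebaba -> last char: a
  5: bab$aeba -> last char: a
  6: babab$ae -> last char: e
  7: ebabab$a -> last char: a


BWT = bbb$aaea


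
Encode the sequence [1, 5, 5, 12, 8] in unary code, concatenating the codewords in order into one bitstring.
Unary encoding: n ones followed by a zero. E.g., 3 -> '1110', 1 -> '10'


Encode each number as n ones followed by a terminating 0:
  1 -> 10 (2 bits)
  5 -> 111110 (6 bits)
  5 -> 111110 (6 bits)
  12 -> 1111111111110 (13 bits)
  8 -> 111111110 (9 bits)
Total length = 2 + 6 + 6 + 13 + 9 = 36 bits.

Unary([1, 5, 5, 12, 8]) = 101111101111101111111111110111111110 (36 bits)


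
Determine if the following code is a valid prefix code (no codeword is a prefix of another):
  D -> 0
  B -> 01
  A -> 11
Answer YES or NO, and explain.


Checking each pair (does one codeword prefix another?):
  D='0' vs B='01': prefix -- VIOLATION

NO -- this is NOT a valid prefix code. D (0) is a prefix of B (01).


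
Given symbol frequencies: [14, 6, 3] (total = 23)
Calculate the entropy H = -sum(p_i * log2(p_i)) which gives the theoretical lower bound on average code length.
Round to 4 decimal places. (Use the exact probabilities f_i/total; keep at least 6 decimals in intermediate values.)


Per-symbol terms -p_i * log2(p_i) with p_i = f_i/23:
  p = 14/23 = 0.608696: log2(p) = -0.716207, -p*log2(p) = 0.435952
  p = 6/23 = 0.260870: log2(p) = -1.938599, -p*log2(p) = 0.505722
  p = 3/23 = 0.130435: log2(p) = -2.938599, -p*log2(p) = 0.383296
H = 0.435952 + 0.505722 + 0.383296 = 1.324970

H = 1.325 bits/symbol


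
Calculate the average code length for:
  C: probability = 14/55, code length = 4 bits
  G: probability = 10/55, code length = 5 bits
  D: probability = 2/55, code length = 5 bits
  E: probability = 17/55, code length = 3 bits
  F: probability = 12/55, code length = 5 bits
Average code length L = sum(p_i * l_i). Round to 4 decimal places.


Weighted contributions p_i * l_i:
  C: (14/55) * 4 = 56/55
  G: (10/55) * 5 = 50/55
  D: (2/55) * 5 = 10/55
  E: (17/55) * 3 = 51/55
  F: (12/55) * 5 = 60/55
Sum = (56 + 50 + 10 + 51 + 60)/55 = 227/55

L = 227/55 = 4.1273 bits/symbol


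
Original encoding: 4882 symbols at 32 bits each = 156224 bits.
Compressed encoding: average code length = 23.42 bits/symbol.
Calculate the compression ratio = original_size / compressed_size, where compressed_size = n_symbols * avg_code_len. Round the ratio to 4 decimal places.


original_size = n_symbols * orig_bits = 4882 * 32 = 156224 bits
compressed_size = n_symbols * avg_code_len = 4882 * 23.42 = 114336.44 bits
ratio = original_size / compressed_size = 156224 / 114336.44 = 1.3664

Compression ratio = 1.3664


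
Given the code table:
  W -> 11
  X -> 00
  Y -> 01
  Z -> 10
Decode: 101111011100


Decoding:
10 -> Z
11 -> W
11 -> W
01 -> Y
11 -> W
00 -> X


Result: ZWWYWX


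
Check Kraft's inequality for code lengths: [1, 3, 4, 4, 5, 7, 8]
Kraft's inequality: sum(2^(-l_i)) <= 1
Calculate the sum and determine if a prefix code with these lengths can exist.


Sum = 2^(-1) + 2^(-3) + 2^(-4) + 2^(-4) + 2^(-5) + 2^(-7) + 2^(-8)
    = 0.5 + 0.125 + 0.0625 + 0.0625 + 0.03125 + 0.0078125 + 0.00390625
    = 203/256 = 0.79296875
Since 0.79296875 <= 1, Kraft's inequality IS satisfied.
A prefix code with these lengths CAN exist.

Kraft sum = 0.79296875. Satisfied.


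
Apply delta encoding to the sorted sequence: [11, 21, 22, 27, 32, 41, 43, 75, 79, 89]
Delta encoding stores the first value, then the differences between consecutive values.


First value: 11
Deltas:
  21 - 11 = 10
  22 - 21 = 1
  27 - 22 = 5
  32 - 27 = 5
  41 - 32 = 9
  43 - 41 = 2
  75 - 43 = 32
  79 - 75 = 4
  89 - 79 = 10


Delta encoded: [11, 10, 1, 5, 5, 9, 2, 32, 4, 10]


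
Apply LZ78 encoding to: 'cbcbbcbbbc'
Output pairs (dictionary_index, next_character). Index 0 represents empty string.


LZ78 encoding steps:
Dictionary: {0: ''}
Step 1: w='' (idx 0), next='c' -> output (0, 'c'), add 'c' as idx 1
Step 2: w='' (idx 0), next='b' -> output (0, 'b'), add 'b' as idx 2
Step 3: w='c' (idx 1), next='b' -> output (1, 'b'), add 'cb' as idx 3
Step 4: w='b' (idx 2), next='c' -> output (2, 'c'), add 'bc' as idx 4
Step 5: w='b' (idx 2), next='b' -> output (2, 'b'), add 'bb' as idx 5
Step 6: w='bc' (idx 4), end of input -> output (4, '')


Encoded: [(0, 'c'), (0, 'b'), (1, 'b'), (2, 'c'), (2, 'b'), (4, '')]


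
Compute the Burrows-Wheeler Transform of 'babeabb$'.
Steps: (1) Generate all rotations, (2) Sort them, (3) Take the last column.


Rotations (sorted):
  0: $babeabb -> last char: b
  1: abb$babe -> last char: e
  2: abeabb$b -> last char: b
  3: b$babeab -> last char: b
  4: babeabb$ -> last char: $
  5: bb$babea -> last char: a
  6: beabb$ba -> last char: a
  7: eabb$bab -> last char: b


BWT = bebb$aab


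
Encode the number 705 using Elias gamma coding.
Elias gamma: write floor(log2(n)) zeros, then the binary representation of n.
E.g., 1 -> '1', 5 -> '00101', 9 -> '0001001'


num_bits = floor(log2(705)) + 1 = 10
leading_zeros = num_bits - 1 = 9
binary(705) = 1011000001

Elias gamma(705) = '000000000' + '1011000001' = 0000000001011000001 (19 bits)


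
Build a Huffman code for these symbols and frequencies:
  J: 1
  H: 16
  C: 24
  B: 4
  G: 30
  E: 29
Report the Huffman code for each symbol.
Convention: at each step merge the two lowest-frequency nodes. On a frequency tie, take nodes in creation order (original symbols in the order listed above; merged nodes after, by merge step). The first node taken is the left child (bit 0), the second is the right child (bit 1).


Huffman tree construction:
Step 1: Merge J(1) + B(4) = 5
Step 2: Merge (J+B)(5) + H(16) = 21
Step 3: Merge ((J+B)+H)(21) + C(24) = 45
Step 4: Merge E(29) + G(30) = 59
Step 5: Merge (((J+B)+H)+C)(45) + (E+G)(59) = 104
Read each symbol's code off the tree from the root (left child = 0, right child = 1).

Codes:
  J: 0000 (length 4)
  H: 001 (length 3)
  C: 01 (length 2)
  B: 0001 (length 4)
  G: 11 (length 2)
  E: 10 (length 2)
Average code length: 234/104 = 2.2500 bits/symbol


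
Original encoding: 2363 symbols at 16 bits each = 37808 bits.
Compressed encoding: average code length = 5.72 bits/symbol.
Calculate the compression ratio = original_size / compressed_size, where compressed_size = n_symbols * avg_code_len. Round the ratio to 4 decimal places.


original_size = n_symbols * orig_bits = 2363 * 16 = 37808 bits
compressed_size = n_symbols * avg_code_len = 2363 * 5.72 = 13516.36 bits
ratio = original_size / compressed_size = 37808 / 13516.36 = 2.7972

Compression ratio = 2.7972


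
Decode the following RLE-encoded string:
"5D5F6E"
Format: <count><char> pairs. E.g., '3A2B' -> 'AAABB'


Expanding each <count><char> pair:
  5D -> 'DDDDD'
  5F -> 'FFFFF'
  6E -> 'EEEEEE'

Decoded = DDDDDFFFFFEEEEEE


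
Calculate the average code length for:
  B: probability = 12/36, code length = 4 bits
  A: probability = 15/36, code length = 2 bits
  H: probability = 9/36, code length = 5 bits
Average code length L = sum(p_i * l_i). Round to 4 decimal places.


Weighted contributions p_i * l_i:
  B: (12/36) * 4 = 48/36
  A: (15/36) * 2 = 30/36
  H: (9/36) * 5 = 45/36
Sum = (48 + 30 + 45)/36 = 123/36

L = 123/36 = 3.4167 bits/symbol


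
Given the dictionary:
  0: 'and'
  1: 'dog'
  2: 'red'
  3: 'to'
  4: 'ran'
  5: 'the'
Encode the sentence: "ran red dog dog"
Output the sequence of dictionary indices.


Look up each word in the dictionary:
  'ran' -> 4
  'red' -> 2
  'dog' -> 1
  'dog' -> 1

Encoded: [4, 2, 1, 1]


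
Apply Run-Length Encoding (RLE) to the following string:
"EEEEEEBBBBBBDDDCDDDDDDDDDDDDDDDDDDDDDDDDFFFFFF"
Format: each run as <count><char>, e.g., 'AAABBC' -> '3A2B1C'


Scanning runs left to right:
  i=0: run of 'E' x 6 -> '6E'
  i=6: run of 'B' x 6 -> '6B'
  i=12: run of 'D' x 3 -> '3D'
  i=15: run of 'C' x 1 -> '1C'
  i=16: run of 'D' x 24 -> '24D'
  i=40: run of 'F' x 6 -> '6F'

RLE = 6E6B3D1C24D6F


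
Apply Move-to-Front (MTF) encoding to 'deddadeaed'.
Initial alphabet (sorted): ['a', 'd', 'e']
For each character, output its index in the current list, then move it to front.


MTF encoding:
'd': index 1 in ['a', 'd', 'e'] -> ['d', 'a', 'e']
'e': index 2 in ['d', 'a', 'e'] -> ['e', 'd', 'a']
'd': index 1 in ['e', 'd', 'a'] -> ['d', 'e', 'a']
'd': index 0 in ['d', 'e', 'a'] -> ['d', 'e', 'a']
'a': index 2 in ['d', 'e', 'a'] -> ['a', 'd', 'e']
'd': index 1 in ['a', 'd', 'e'] -> ['d', 'a', 'e']
'e': index 2 in ['d', 'a', 'e'] -> ['e', 'd', 'a']
'a': index 2 in ['e', 'd', 'a'] -> ['a', 'e', 'd']
'e': index 1 in ['a', 'e', 'd'] -> ['e', 'a', 'd']
'd': index 2 in ['e', 'a', 'd'] -> ['d', 'e', 'a']


Output: [1, 2, 1, 0, 2, 1, 2, 2, 1, 2]
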